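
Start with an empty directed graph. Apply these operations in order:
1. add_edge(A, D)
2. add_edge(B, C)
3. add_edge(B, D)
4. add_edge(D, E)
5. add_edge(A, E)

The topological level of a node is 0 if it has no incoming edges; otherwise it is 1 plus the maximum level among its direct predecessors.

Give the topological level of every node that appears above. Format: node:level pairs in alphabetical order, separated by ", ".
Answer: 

Op 1: add_edge(A, D). Edges now: 1
Op 2: add_edge(B, C). Edges now: 2
Op 3: add_edge(B, D). Edges now: 3
Op 4: add_edge(D, E). Edges now: 4
Op 5: add_edge(A, E). Edges now: 5
Compute levels (Kahn BFS):
  sources (in-degree 0): A, B
  process A: level=0
    A->D: in-degree(D)=1, level(D)>=1
    A->E: in-degree(E)=1, level(E)>=1
  process B: level=0
    B->C: in-degree(C)=0, level(C)=1, enqueue
    B->D: in-degree(D)=0, level(D)=1, enqueue
  process C: level=1
  process D: level=1
    D->E: in-degree(E)=0, level(E)=2, enqueue
  process E: level=2
All levels: A:0, B:0, C:1, D:1, E:2

Answer: A:0, B:0, C:1, D:1, E:2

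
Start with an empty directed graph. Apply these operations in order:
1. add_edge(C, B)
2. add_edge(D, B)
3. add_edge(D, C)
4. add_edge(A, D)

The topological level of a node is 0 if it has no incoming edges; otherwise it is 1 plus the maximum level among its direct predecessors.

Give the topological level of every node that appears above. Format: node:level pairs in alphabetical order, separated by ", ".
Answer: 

Answer: A:0, B:3, C:2, D:1

Derivation:
Op 1: add_edge(C, B). Edges now: 1
Op 2: add_edge(D, B). Edges now: 2
Op 3: add_edge(D, C). Edges now: 3
Op 4: add_edge(A, D). Edges now: 4
Compute levels (Kahn BFS):
  sources (in-degree 0): A
  process A: level=0
    A->D: in-degree(D)=0, level(D)=1, enqueue
  process D: level=1
    D->B: in-degree(B)=1, level(B)>=2
    D->C: in-degree(C)=0, level(C)=2, enqueue
  process C: level=2
    C->B: in-degree(B)=0, level(B)=3, enqueue
  process B: level=3
All levels: A:0, B:3, C:2, D:1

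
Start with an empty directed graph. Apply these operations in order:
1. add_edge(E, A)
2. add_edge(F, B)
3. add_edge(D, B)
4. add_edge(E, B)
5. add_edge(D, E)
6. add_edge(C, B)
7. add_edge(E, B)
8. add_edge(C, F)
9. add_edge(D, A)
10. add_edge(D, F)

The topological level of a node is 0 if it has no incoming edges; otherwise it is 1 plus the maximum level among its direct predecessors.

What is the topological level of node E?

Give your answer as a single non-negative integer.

Answer: 1

Derivation:
Op 1: add_edge(E, A). Edges now: 1
Op 2: add_edge(F, B). Edges now: 2
Op 3: add_edge(D, B). Edges now: 3
Op 4: add_edge(E, B). Edges now: 4
Op 5: add_edge(D, E). Edges now: 5
Op 6: add_edge(C, B). Edges now: 6
Op 7: add_edge(E, B) (duplicate, no change). Edges now: 6
Op 8: add_edge(C, F). Edges now: 7
Op 9: add_edge(D, A). Edges now: 8
Op 10: add_edge(D, F). Edges now: 9
Compute levels (Kahn BFS):
  sources (in-degree 0): C, D
  process C: level=0
    C->B: in-degree(B)=3, level(B)>=1
    C->F: in-degree(F)=1, level(F)>=1
  process D: level=0
    D->A: in-degree(A)=1, level(A)>=1
    D->B: in-degree(B)=2, level(B)>=1
    D->E: in-degree(E)=0, level(E)=1, enqueue
    D->F: in-degree(F)=0, level(F)=1, enqueue
  process E: level=1
    E->A: in-degree(A)=0, level(A)=2, enqueue
    E->B: in-degree(B)=1, level(B)>=2
  process F: level=1
    F->B: in-degree(B)=0, level(B)=2, enqueue
  process A: level=2
  process B: level=2
All levels: A:2, B:2, C:0, D:0, E:1, F:1
level(E) = 1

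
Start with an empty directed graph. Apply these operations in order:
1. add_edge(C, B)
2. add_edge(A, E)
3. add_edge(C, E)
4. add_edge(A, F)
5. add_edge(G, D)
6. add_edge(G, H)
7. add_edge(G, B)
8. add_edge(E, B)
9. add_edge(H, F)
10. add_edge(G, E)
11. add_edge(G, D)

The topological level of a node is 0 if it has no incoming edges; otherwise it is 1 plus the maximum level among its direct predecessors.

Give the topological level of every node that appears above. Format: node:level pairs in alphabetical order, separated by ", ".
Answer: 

Answer: A:0, B:2, C:0, D:1, E:1, F:2, G:0, H:1

Derivation:
Op 1: add_edge(C, B). Edges now: 1
Op 2: add_edge(A, E). Edges now: 2
Op 3: add_edge(C, E). Edges now: 3
Op 4: add_edge(A, F). Edges now: 4
Op 5: add_edge(G, D). Edges now: 5
Op 6: add_edge(G, H). Edges now: 6
Op 7: add_edge(G, B). Edges now: 7
Op 8: add_edge(E, B). Edges now: 8
Op 9: add_edge(H, F). Edges now: 9
Op 10: add_edge(G, E). Edges now: 10
Op 11: add_edge(G, D) (duplicate, no change). Edges now: 10
Compute levels (Kahn BFS):
  sources (in-degree 0): A, C, G
  process A: level=0
    A->E: in-degree(E)=2, level(E)>=1
    A->F: in-degree(F)=1, level(F)>=1
  process C: level=0
    C->B: in-degree(B)=2, level(B)>=1
    C->E: in-degree(E)=1, level(E)>=1
  process G: level=0
    G->B: in-degree(B)=1, level(B)>=1
    G->D: in-degree(D)=0, level(D)=1, enqueue
    G->E: in-degree(E)=0, level(E)=1, enqueue
    G->H: in-degree(H)=0, level(H)=1, enqueue
  process D: level=1
  process E: level=1
    E->B: in-degree(B)=0, level(B)=2, enqueue
  process H: level=1
    H->F: in-degree(F)=0, level(F)=2, enqueue
  process B: level=2
  process F: level=2
All levels: A:0, B:2, C:0, D:1, E:1, F:2, G:0, H:1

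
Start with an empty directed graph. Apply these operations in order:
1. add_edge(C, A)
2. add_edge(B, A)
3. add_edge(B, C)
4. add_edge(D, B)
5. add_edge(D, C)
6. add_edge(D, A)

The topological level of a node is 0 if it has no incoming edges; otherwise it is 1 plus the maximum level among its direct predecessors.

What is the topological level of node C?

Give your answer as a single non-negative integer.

Op 1: add_edge(C, A). Edges now: 1
Op 2: add_edge(B, A). Edges now: 2
Op 3: add_edge(B, C). Edges now: 3
Op 4: add_edge(D, B). Edges now: 4
Op 5: add_edge(D, C). Edges now: 5
Op 6: add_edge(D, A). Edges now: 6
Compute levels (Kahn BFS):
  sources (in-degree 0): D
  process D: level=0
    D->A: in-degree(A)=2, level(A)>=1
    D->B: in-degree(B)=0, level(B)=1, enqueue
    D->C: in-degree(C)=1, level(C)>=1
  process B: level=1
    B->A: in-degree(A)=1, level(A)>=2
    B->C: in-degree(C)=0, level(C)=2, enqueue
  process C: level=2
    C->A: in-degree(A)=0, level(A)=3, enqueue
  process A: level=3
All levels: A:3, B:1, C:2, D:0
level(C) = 2

Answer: 2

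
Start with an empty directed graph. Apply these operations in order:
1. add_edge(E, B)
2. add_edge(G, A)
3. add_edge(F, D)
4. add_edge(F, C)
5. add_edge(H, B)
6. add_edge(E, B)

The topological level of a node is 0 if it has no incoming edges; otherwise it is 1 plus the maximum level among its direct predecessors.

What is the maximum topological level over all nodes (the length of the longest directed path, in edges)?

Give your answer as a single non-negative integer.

Answer: 1

Derivation:
Op 1: add_edge(E, B). Edges now: 1
Op 2: add_edge(G, A). Edges now: 2
Op 3: add_edge(F, D). Edges now: 3
Op 4: add_edge(F, C). Edges now: 4
Op 5: add_edge(H, B). Edges now: 5
Op 6: add_edge(E, B) (duplicate, no change). Edges now: 5
Compute levels (Kahn BFS):
  sources (in-degree 0): E, F, G, H
  process E: level=0
    E->B: in-degree(B)=1, level(B)>=1
  process F: level=0
    F->C: in-degree(C)=0, level(C)=1, enqueue
    F->D: in-degree(D)=0, level(D)=1, enqueue
  process G: level=0
    G->A: in-degree(A)=0, level(A)=1, enqueue
  process H: level=0
    H->B: in-degree(B)=0, level(B)=1, enqueue
  process C: level=1
  process D: level=1
  process A: level=1
  process B: level=1
All levels: A:1, B:1, C:1, D:1, E:0, F:0, G:0, H:0
max level = 1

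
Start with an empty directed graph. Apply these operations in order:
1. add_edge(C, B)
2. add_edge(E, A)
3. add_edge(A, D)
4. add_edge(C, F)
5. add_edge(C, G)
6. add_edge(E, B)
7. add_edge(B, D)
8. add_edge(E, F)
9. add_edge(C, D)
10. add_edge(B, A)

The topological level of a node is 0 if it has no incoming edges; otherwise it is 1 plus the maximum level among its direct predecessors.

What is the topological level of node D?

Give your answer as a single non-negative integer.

Answer: 3

Derivation:
Op 1: add_edge(C, B). Edges now: 1
Op 2: add_edge(E, A). Edges now: 2
Op 3: add_edge(A, D). Edges now: 3
Op 4: add_edge(C, F). Edges now: 4
Op 5: add_edge(C, G). Edges now: 5
Op 6: add_edge(E, B). Edges now: 6
Op 7: add_edge(B, D). Edges now: 7
Op 8: add_edge(E, F). Edges now: 8
Op 9: add_edge(C, D). Edges now: 9
Op 10: add_edge(B, A). Edges now: 10
Compute levels (Kahn BFS):
  sources (in-degree 0): C, E
  process C: level=0
    C->B: in-degree(B)=1, level(B)>=1
    C->D: in-degree(D)=2, level(D)>=1
    C->F: in-degree(F)=1, level(F)>=1
    C->G: in-degree(G)=0, level(G)=1, enqueue
  process E: level=0
    E->A: in-degree(A)=1, level(A)>=1
    E->B: in-degree(B)=0, level(B)=1, enqueue
    E->F: in-degree(F)=0, level(F)=1, enqueue
  process G: level=1
  process B: level=1
    B->A: in-degree(A)=0, level(A)=2, enqueue
    B->D: in-degree(D)=1, level(D)>=2
  process F: level=1
  process A: level=2
    A->D: in-degree(D)=0, level(D)=3, enqueue
  process D: level=3
All levels: A:2, B:1, C:0, D:3, E:0, F:1, G:1
level(D) = 3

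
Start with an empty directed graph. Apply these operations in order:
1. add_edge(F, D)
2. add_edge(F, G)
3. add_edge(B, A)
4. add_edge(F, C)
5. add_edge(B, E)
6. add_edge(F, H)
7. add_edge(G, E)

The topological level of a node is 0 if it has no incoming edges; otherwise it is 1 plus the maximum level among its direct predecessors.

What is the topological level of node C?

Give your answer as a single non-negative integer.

Op 1: add_edge(F, D). Edges now: 1
Op 2: add_edge(F, G). Edges now: 2
Op 3: add_edge(B, A). Edges now: 3
Op 4: add_edge(F, C). Edges now: 4
Op 5: add_edge(B, E). Edges now: 5
Op 6: add_edge(F, H). Edges now: 6
Op 7: add_edge(G, E). Edges now: 7
Compute levels (Kahn BFS):
  sources (in-degree 0): B, F
  process B: level=0
    B->A: in-degree(A)=0, level(A)=1, enqueue
    B->E: in-degree(E)=1, level(E)>=1
  process F: level=0
    F->C: in-degree(C)=0, level(C)=1, enqueue
    F->D: in-degree(D)=0, level(D)=1, enqueue
    F->G: in-degree(G)=0, level(G)=1, enqueue
    F->H: in-degree(H)=0, level(H)=1, enqueue
  process A: level=1
  process C: level=1
  process D: level=1
  process G: level=1
    G->E: in-degree(E)=0, level(E)=2, enqueue
  process H: level=1
  process E: level=2
All levels: A:1, B:0, C:1, D:1, E:2, F:0, G:1, H:1
level(C) = 1

Answer: 1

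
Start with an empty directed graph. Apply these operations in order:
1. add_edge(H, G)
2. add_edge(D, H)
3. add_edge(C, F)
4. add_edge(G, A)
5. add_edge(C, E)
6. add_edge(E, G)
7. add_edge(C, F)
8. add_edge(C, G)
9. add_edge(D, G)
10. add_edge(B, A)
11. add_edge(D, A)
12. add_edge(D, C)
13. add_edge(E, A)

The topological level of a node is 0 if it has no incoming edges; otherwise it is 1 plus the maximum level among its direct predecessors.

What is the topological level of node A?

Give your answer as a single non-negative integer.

Op 1: add_edge(H, G). Edges now: 1
Op 2: add_edge(D, H). Edges now: 2
Op 3: add_edge(C, F). Edges now: 3
Op 4: add_edge(G, A). Edges now: 4
Op 5: add_edge(C, E). Edges now: 5
Op 6: add_edge(E, G). Edges now: 6
Op 7: add_edge(C, F) (duplicate, no change). Edges now: 6
Op 8: add_edge(C, G). Edges now: 7
Op 9: add_edge(D, G). Edges now: 8
Op 10: add_edge(B, A). Edges now: 9
Op 11: add_edge(D, A). Edges now: 10
Op 12: add_edge(D, C). Edges now: 11
Op 13: add_edge(E, A). Edges now: 12
Compute levels (Kahn BFS):
  sources (in-degree 0): B, D
  process B: level=0
    B->A: in-degree(A)=3, level(A)>=1
  process D: level=0
    D->A: in-degree(A)=2, level(A)>=1
    D->C: in-degree(C)=0, level(C)=1, enqueue
    D->G: in-degree(G)=3, level(G)>=1
    D->H: in-degree(H)=0, level(H)=1, enqueue
  process C: level=1
    C->E: in-degree(E)=0, level(E)=2, enqueue
    C->F: in-degree(F)=0, level(F)=2, enqueue
    C->G: in-degree(G)=2, level(G)>=2
  process H: level=1
    H->G: in-degree(G)=1, level(G)>=2
  process E: level=2
    E->A: in-degree(A)=1, level(A)>=3
    E->G: in-degree(G)=0, level(G)=3, enqueue
  process F: level=2
  process G: level=3
    G->A: in-degree(A)=0, level(A)=4, enqueue
  process A: level=4
All levels: A:4, B:0, C:1, D:0, E:2, F:2, G:3, H:1
level(A) = 4

Answer: 4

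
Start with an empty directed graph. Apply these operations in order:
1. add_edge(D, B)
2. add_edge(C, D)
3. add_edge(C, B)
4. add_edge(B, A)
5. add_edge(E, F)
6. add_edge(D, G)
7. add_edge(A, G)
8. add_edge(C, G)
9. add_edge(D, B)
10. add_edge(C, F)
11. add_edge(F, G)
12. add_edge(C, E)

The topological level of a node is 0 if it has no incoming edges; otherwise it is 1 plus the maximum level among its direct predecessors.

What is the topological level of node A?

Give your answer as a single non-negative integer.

Answer: 3

Derivation:
Op 1: add_edge(D, B). Edges now: 1
Op 2: add_edge(C, D). Edges now: 2
Op 3: add_edge(C, B). Edges now: 3
Op 4: add_edge(B, A). Edges now: 4
Op 5: add_edge(E, F). Edges now: 5
Op 6: add_edge(D, G). Edges now: 6
Op 7: add_edge(A, G). Edges now: 7
Op 8: add_edge(C, G). Edges now: 8
Op 9: add_edge(D, B) (duplicate, no change). Edges now: 8
Op 10: add_edge(C, F). Edges now: 9
Op 11: add_edge(F, G). Edges now: 10
Op 12: add_edge(C, E). Edges now: 11
Compute levels (Kahn BFS):
  sources (in-degree 0): C
  process C: level=0
    C->B: in-degree(B)=1, level(B)>=1
    C->D: in-degree(D)=0, level(D)=1, enqueue
    C->E: in-degree(E)=0, level(E)=1, enqueue
    C->F: in-degree(F)=1, level(F)>=1
    C->G: in-degree(G)=3, level(G)>=1
  process D: level=1
    D->B: in-degree(B)=0, level(B)=2, enqueue
    D->G: in-degree(G)=2, level(G)>=2
  process E: level=1
    E->F: in-degree(F)=0, level(F)=2, enqueue
  process B: level=2
    B->A: in-degree(A)=0, level(A)=3, enqueue
  process F: level=2
    F->G: in-degree(G)=1, level(G)>=3
  process A: level=3
    A->G: in-degree(G)=0, level(G)=4, enqueue
  process G: level=4
All levels: A:3, B:2, C:0, D:1, E:1, F:2, G:4
level(A) = 3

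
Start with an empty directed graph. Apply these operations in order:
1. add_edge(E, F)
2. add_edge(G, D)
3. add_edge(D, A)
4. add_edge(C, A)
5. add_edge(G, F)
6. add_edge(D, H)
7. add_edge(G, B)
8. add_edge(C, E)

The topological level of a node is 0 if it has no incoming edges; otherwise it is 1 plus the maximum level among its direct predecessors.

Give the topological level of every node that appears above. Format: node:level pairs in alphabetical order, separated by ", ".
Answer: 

Answer: A:2, B:1, C:0, D:1, E:1, F:2, G:0, H:2

Derivation:
Op 1: add_edge(E, F). Edges now: 1
Op 2: add_edge(G, D). Edges now: 2
Op 3: add_edge(D, A). Edges now: 3
Op 4: add_edge(C, A). Edges now: 4
Op 5: add_edge(G, F). Edges now: 5
Op 6: add_edge(D, H). Edges now: 6
Op 7: add_edge(G, B). Edges now: 7
Op 8: add_edge(C, E). Edges now: 8
Compute levels (Kahn BFS):
  sources (in-degree 0): C, G
  process C: level=0
    C->A: in-degree(A)=1, level(A)>=1
    C->E: in-degree(E)=0, level(E)=1, enqueue
  process G: level=0
    G->B: in-degree(B)=0, level(B)=1, enqueue
    G->D: in-degree(D)=0, level(D)=1, enqueue
    G->F: in-degree(F)=1, level(F)>=1
  process E: level=1
    E->F: in-degree(F)=0, level(F)=2, enqueue
  process B: level=1
  process D: level=1
    D->A: in-degree(A)=0, level(A)=2, enqueue
    D->H: in-degree(H)=0, level(H)=2, enqueue
  process F: level=2
  process A: level=2
  process H: level=2
All levels: A:2, B:1, C:0, D:1, E:1, F:2, G:0, H:2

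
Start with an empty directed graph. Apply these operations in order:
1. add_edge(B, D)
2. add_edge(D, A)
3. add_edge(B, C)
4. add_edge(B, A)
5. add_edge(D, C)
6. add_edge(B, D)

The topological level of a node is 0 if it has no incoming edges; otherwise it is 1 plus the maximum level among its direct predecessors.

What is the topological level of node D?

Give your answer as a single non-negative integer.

Answer: 1

Derivation:
Op 1: add_edge(B, D). Edges now: 1
Op 2: add_edge(D, A). Edges now: 2
Op 3: add_edge(B, C). Edges now: 3
Op 4: add_edge(B, A). Edges now: 4
Op 5: add_edge(D, C). Edges now: 5
Op 6: add_edge(B, D) (duplicate, no change). Edges now: 5
Compute levels (Kahn BFS):
  sources (in-degree 0): B
  process B: level=0
    B->A: in-degree(A)=1, level(A)>=1
    B->C: in-degree(C)=1, level(C)>=1
    B->D: in-degree(D)=0, level(D)=1, enqueue
  process D: level=1
    D->A: in-degree(A)=0, level(A)=2, enqueue
    D->C: in-degree(C)=0, level(C)=2, enqueue
  process A: level=2
  process C: level=2
All levels: A:2, B:0, C:2, D:1
level(D) = 1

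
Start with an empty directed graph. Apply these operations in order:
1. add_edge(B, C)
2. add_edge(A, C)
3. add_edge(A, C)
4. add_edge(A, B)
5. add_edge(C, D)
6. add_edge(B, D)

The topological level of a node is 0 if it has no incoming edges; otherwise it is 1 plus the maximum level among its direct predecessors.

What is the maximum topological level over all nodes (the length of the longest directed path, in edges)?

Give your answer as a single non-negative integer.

Op 1: add_edge(B, C). Edges now: 1
Op 2: add_edge(A, C). Edges now: 2
Op 3: add_edge(A, C) (duplicate, no change). Edges now: 2
Op 4: add_edge(A, B). Edges now: 3
Op 5: add_edge(C, D). Edges now: 4
Op 6: add_edge(B, D). Edges now: 5
Compute levels (Kahn BFS):
  sources (in-degree 0): A
  process A: level=0
    A->B: in-degree(B)=0, level(B)=1, enqueue
    A->C: in-degree(C)=1, level(C)>=1
  process B: level=1
    B->C: in-degree(C)=0, level(C)=2, enqueue
    B->D: in-degree(D)=1, level(D)>=2
  process C: level=2
    C->D: in-degree(D)=0, level(D)=3, enqueue
  process D: level=3
All levels: A:0, B:1, C:2, D:3
max level = 3

Answer: 3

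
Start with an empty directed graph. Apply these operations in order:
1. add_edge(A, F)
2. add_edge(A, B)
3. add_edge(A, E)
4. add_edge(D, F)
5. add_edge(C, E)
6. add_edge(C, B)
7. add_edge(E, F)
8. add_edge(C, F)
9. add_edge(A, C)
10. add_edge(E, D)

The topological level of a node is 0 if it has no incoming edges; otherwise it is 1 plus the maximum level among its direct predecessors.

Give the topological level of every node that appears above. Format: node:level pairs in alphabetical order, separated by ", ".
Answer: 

Op 1: add_edge(A, F). Edges now: 1
Op 2: add_edge(A, B). Edges now: 2
Op 3: add_edge(A, E). Edges now: 3
Op 4: add_edge(D, F). Edges now: 4
Op 5: add_edge(C, E). Edges now: 5
Op 6: add_edge(C, B). Edges now: 6
Op 7: add_edge(E, F). Edges now: 7
Op 8: add_edge(C, F). Edges now: 8
Op 9: add_edge(A, C). Edges now: 9
Op 10: add_edge(E, D). Edges now: 10
Compute levels (Kahn BFS):
  sources (in-degree 0): A
  process A: level=0
    A->B: in-degree(B)=1, level(B)>=1
    A->C: in-degree(C)=0, level(C)=1, enqueue
    A->E: in-degree(E)=1, level(E)>=1
    A->F: in-degree(F)=3, level(F)>=1
  process C: level=1
    C->B: in-degree(B)=0, level(B)=2, enqueue
    C->E: in-degree(E)=0, level(E)=2, enqueue
    C->F: in-degree(F)=2, level(F)>=2
  process B: level=2
  process E: level=2
    E->D: in-degree(D)=0, level(D)=3, enqueue
    E->F: in-degree(F)=1, level(F)>=3
  process D: level=3
    D->F: in-degree(F)=0, level(F)=4, enqueue
  process F: level=4
All levels: A:0, B:2, C:1, D:3, E:2, F:4

Answer: A:0, B:2, C:1, D:3, E:2, F:4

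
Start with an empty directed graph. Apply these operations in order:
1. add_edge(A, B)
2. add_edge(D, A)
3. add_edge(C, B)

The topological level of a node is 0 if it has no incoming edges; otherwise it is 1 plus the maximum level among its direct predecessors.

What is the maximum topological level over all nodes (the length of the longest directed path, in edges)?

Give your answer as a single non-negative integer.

Op 1: add_edge(A, B). Edges now: 1
Op 2: add_edge(D, A). Edges now: 2
Op 3: add_edge(C, B). Edges now: 3
Compute levels (Kahn BFS):
  sources (in-degree 0): C, D
  process C: level=0
    C->B: in-degree(B)=1, level(B)>=1
  process D: level=0
    D->A: in-degree(A)=0, level(A)=1, enqueue
  process A: level=1
    A->B: in-degree(B)=0, level(B)=2, enqueue
  process B: level=2
All levels: A:1, B:2, C:0, D:0
max level = 2

Answer: 2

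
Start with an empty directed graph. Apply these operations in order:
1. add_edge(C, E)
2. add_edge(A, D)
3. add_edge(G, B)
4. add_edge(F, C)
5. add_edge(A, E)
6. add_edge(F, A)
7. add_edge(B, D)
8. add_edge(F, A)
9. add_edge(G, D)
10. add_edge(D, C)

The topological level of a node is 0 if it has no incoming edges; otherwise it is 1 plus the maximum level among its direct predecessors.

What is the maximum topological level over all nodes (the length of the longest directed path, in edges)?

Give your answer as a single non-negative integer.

Answer: 4

Derivation:
Op 1: add_edge(C, E). Edges now: 1
Op 2: add_edge(A, D). Edges now: 2
Op 3: add_edge(G, B). Edges now: 3
Op 4: add_edge(F, C). Edges now: 4
Op 5: add_edge(A, E). Edges now: 5
Op 6: add_edge(F, A). Edges now: 6
Op 7: add_edge(B, D). Edges now: 7
Op 8: add_edge(F, A) (duplicate, no change). Edges now: 7
Op 9: add_edge(G, D). Edges now: 8
Op 10: add_edge(D, C). Edges now: 9
Compute levels (Kahn BFS):
  sources (in-degree 0): F, G
  process F: level=0
    F->A: in-degree(A)=0, level(A)=1, enqueue
    F->C: in-degree(C)=1, level(C)>=1
  process G: level=0
    G->B: in-degree(B)=0, level(B)=1, enqueue
    G->D: in-degree(D)=2, level(D)>=1
  process A: level=1
    A->D: in-degree(D)=1, level(D)>=2
    A->E: in-degree(E)=1, level(E)>=2
  process B: level=1
    B->D: in-degree(D)=0, level(D)=2, enqueue
  process D: level=2
    D->C: in-degree(C)=0, level(C)=3, enqueue
  process C: level=3
    C->E: in-degree(E)=0, level(E)=4, enqueue
  process E: level=4
All levels: A:1, B:1, C:3, D:2, E:4, F:0, G:0
max level = 4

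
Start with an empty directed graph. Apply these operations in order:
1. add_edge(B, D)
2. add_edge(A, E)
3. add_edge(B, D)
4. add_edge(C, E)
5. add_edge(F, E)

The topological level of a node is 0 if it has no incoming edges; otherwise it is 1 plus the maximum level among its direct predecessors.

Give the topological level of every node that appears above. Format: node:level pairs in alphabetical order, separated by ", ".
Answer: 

Answer: A:0, B:0, C:0, D:1, E:1, F:0

Derivation:
Op 1: add_edge(B, D). Edges now: 1
Op 2: add_edge(A, E). Edges now: 2
Op 3: add_edge(B, D) (duplicate, no change). Edges now: 2
Op 4: add_edge(C, E). Edges now: 3
Op 5: add_edge(F, E). Edges now: 4
Compute levels (Kahn BFS):
  sources (in-degree 0): A, B, C, F
  process A: level=0
    A->E: in-degree(E)=2, level(E)>=1
  process B: level=0
    B->D: in-degree(D)=0, level(D)=1, enqueue
  process C: level=0
    C->E: in-degree(E)=1, level(E)>=1
  process F: level=0
    F->E: in-degree(E)=0, level(E)=1, enqueue
  process D: level=1
  process E: level=1
All levels: A:0, B:0, C:0, D:1, E:1, F:0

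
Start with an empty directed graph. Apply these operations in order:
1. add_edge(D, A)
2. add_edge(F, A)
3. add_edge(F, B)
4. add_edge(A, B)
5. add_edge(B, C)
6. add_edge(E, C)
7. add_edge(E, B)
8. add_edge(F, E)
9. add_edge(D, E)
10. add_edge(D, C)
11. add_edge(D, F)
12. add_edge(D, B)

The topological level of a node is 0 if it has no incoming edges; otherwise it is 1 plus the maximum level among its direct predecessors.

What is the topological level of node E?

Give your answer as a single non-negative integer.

Answer: 2

Derivation:
Op 1: add_edge(D, A). Edges now: 1
Op 2: add_edge(F, A). Edges now: 2
Op 3: add_edge(F, B). Edges now: 3
Op 4: add_edge(A, B). Edges now: 4
Op 5: add_edge(B, C). Edges now: 5
Op 6: add_edge(E, C). Edges now: 6
Op 7: add_edge(E, B). Edges now: 7
Op 8: add_edge(F, E). Edges now: 8
Op 9: add_edge(D, E). Edges now: 9
Op 10: add_edge(D, C). Edges now: 10
Op 11: add_edge(D, F). Edges now: 11
Op 12: add_edge(D, B). Edges now: 12
Compute levels (Kahn BFS):
  sources (in-degree 0): D
  process D: level=0
    D->A: in-degree(A)=1, level(A)>=1
    D->B: in-degree(B)=3, level(B)>=1
    D->C: in-degree(C)=2, level(C)>=1
    D->E: in-degree(E)=1, level(E)>=1
    D->F: in-degree(F)=0, level(F)=1, enqueue
  process F: level=1
    F->A: in-degree(A)=0, level(A)=2, enqueue
    F->B: in-degree(B)=2, level(B)>=2
    F->E: in-degree(E)=0, level(E)=2, enqueue
  process A: level=2
    A->B: in-degree(B)=1, level(B)>=3
  process E: level=2
    E->B: in-degree(B)=0, level(B)=3, enqueue
    E->C: in-degree(C)=1, level(C)>=3
  process B: level=3
    B->C: in-degree(C)=0, level(C)=4, enqueue
  process C: level=4
All levels: A:2, B:3, C:4, D:0, E:2, F:1
level(E) = 2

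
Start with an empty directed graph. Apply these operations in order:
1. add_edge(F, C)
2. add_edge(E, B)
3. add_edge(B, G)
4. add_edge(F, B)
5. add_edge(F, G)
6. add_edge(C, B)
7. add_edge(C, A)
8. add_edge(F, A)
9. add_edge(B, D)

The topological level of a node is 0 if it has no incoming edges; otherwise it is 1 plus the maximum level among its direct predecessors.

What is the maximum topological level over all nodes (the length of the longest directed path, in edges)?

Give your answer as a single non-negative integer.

Answer: 3

Derivation:
Op 1: add_edge(F, C). Edges now: 1
Op 2: add_edge(E, B). Edges now: 2
Op 3: add_edge(B, G). Edges now: 3
Op 4: add_edge(F, B). Edges now: 4
Op 5: add_edge(F, G). Edges now: 5
Op 6: add_edge(C, B). Edges now: 6
Op 7: add_edge(C, A). Edges now: 7
Op 8: add_edge(F, A). Edges now: 8
Op 9: add_edge(B, D). Edges now: 9
Compute levels (Kahn BFS):
  sources (in-degree 0): E, F
  process E: level=0
    E->B: in-degree(B)=2, level(B)>=1
  process F: level=0
    F->A: in-degree(A)=1, level(A)>=1
    F->B: in-degree(B)=1, level(B)>=1
    F->C: in-degree(C)=0, level(C)=1, enqueue
    F->G: in-degree(G)=1, level(G)>=1
  process C: level=1
    C->A: in-degree(A)=0, level(A)=2, enqueue
    C->B: in-degree(B)=0, level(B)=2, enqueue
  process A: level=2
  process B: level=2
    B->D: in-degree(D)=0, level(D)=3, enqueue
    B->G: in-degree(G)=0, level(G)=3, enqueue
  process D: level=3
  process G: level=3
All levels: A:2, B:2, C:1, D:3, E:0, F:0, G:3
max level = 3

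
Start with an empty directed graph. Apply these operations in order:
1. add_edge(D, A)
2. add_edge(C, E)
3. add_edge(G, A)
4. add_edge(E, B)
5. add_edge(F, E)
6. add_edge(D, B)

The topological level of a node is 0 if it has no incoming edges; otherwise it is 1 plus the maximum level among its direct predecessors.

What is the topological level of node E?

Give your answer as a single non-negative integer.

Answer: 1

Derivation:
Op 1: add_edge(D, A). Edges now: 1
Op 2: add_edge(C, E). Edges now: 2
Op 3: add_edge(G, A). Edges now: 3
Op 4: add_edge(E, B). Edges now: 4
Op 5: add_edge(F, E). Edges now: 5
Op 6: add_edge(D, B). Edges now: 6
Compute levels (Kahn BFS):
  sources (in-degree 0): C, D, F, G
  process C: level=0
    C->E: in-degree(E)=1, level(E)>=1
  process D: level=0
    D->A: in-degree(A)=1, level(A)>=1
    D->B: in-degree(B)=1, level(B)>=1
  process F: level=0
    F->E: in-degree(E)=0, level(E)=1, enqueue
  process G: level=0
    G->A: in-degree(A)=0, level(A)=1, enqueue
  process E: level=1
    E->B: in-degree(B)=0, level(B)=2, enqueue
  process A: level=1
  process B: level=2
All levels: A:1, B:2, C:0, D:0, E:1, F:0, G:0
level(E) = 1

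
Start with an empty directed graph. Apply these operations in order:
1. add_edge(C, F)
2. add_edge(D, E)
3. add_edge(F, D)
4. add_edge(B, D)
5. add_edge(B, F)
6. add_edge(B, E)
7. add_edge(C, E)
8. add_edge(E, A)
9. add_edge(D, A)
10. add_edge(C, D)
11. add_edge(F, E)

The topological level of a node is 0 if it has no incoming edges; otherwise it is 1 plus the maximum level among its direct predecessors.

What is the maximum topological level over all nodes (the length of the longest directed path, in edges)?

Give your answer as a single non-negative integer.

Op 1: add_edge(C, F). Edges now: 1
Op 2: add_edge(D, E). Edges now: 2
Op 3: add_edge(F, D). Edges now: 3
Op 4: add_edge(B, D). Edges now: 4
Op 5: add_edge(B, F). Edges now: 5
Op 6: add_edge(B, E). Edges now: 6
Op 7: add_edge(C, E). Edges now: 7
Op 8: add_edge(E, A). Edges now: 8
Op 9: add_edge(D, A). Edges now: 9
Op 10: add_edge(C, D). Edges now: 10
Op 11: add_edge(F, E). Edges now: 11
Compute levels (Kahn BFS):
  sources (in-degree 0): B, C
  process B: level=0
    B->D: in-degree(D)=2, level(D)>=1
    B->E: in-degree(E)=3, level(E)>=1
    B->F: in-degree(F)=1, level(F)>=1
  process C: level=0
    C->D: in-degree(D)=1, level(D)>=1
    C->E: in-degree(E)=2, level(E)>=1
    C->F: in-degree(F)=0, level(F)=1, enqueue
  process F: level=1
    F->D: in-degree(D)=0, level(D)=2, enqueue
    F->E: in-degree(E)=1, level(E)>=2
  process D: level=2
    D->A: in-degree(A)=1, level(A)>=3
    D->E: in-degree(E)=0, level(E)=3, enqueue
  process E: level=3
    E->A: in-degree(A)=0, level(A)=4, enqueue
  process A: level=4
All levels: A:4, B:0, C:0, D:2, E:3, F:1
max level = 4

Answer: 4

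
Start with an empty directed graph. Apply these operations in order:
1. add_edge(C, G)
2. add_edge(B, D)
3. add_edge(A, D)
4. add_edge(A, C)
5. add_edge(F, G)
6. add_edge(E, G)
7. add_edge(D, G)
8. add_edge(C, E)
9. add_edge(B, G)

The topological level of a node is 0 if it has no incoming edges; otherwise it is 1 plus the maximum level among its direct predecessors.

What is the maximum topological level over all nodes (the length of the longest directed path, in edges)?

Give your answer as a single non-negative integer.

Answer: 3

Derivation:
Op 1: add_edge(C, G). Edges now: 1
Op 2: add_edge(B, D). Edges now: 2
Op 3: add_edge(A, D). Edges now: 3
Op 4: add_edge(A, C). Edges now: 4
Op 5: add_edge(F, G). Edges now: 5
Op 6: add_edge(E, G). Edges now: 6
Op 7: add_edge(D, G). Edges now: 7
Op 8: add_edge(C, E). Edges now: 8
Op 9: add_edge(B, G). Edges now: 9
Compute levels (Kahn BFS):
  sources (in-degree 0): A, B, F
  process A: level=0
    A->C: in-degree(C)=0, level(C)=1, enqueue
    A->D: in-degree(D)=1, level(D)>=1
  process B: level=0
    B->D: in-degree(D)=0, level(D)=1, enqueue
    B->G: in-degree(G)=4, level(G)>=1
  process F: level=0
    F->G: in-degree(G)=3, level(G)>=1
  process C: level=1
    C->E: in-degree(E)=0, level(E)=2, enqueue
    C->G: in-degree(G)=2, level(G)>=2
  process D: level=1
    D->G: in-degree(G)=1, level(G)>=2
  process E: level=2
    E->G: in-degree(G)=0, level(G)=3, enqueue
  process G: level=3
All levels: A:0, B:0, C:1, D:1, E:2, F:0, G:3
max level = 3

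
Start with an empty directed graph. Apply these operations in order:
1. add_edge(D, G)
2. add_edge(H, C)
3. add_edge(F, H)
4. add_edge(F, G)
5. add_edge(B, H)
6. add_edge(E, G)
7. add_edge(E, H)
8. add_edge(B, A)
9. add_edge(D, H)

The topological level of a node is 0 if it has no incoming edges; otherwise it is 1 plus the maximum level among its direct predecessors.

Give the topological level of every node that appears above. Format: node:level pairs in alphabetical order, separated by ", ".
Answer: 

Answer: A:1, B:0, C:2, D:0, E:0, F:0, G:1, H:1

Derivation:
Op 1: add_edge(D, G). Edges now: 1
Op 2: add_edge(H, C). Edges now: 2
Op 3: add_edge(F, H). Edges now: 3
Op 4: add_edge(F, G). Edges now: 4
Op 5: add_edge(B, H). Edges now: 5
Op 6: add_edge(E, G). Edges now: 6
Op 7: add_edge(E, H). Edges now: 7
Op 8: add_edge(B, A). Edges now: 8
Op 9: add_edge(D, H). Edges now: 9
Compute levels (Kahn BFS):
  sources (in-degree 0): B, D, E, F
  process B: level=0
    B->A: in-degree(A)=0, level(A)=1, enqueue
    B->H: in-degree(H)=3, level(H)>=1
  process D: level=0
    D->G: in-degree(G)=2, level(G)>=1
    D->H: in-degree(H)=2, level(H)>=1
  process E: level=0
    E->G: in-degree(G)=1, level(G)>=1
    E->H: in-degree(H)=1, level(H)>=1
  process F: level=0
    F->G: in-degree(G)=0, level(G)=1, enqueue
    F->H: in-degree(H)=0, level(H)=1, enqueue
  process A: level=1
  process G: level=1
  process H: level=1
    H->C: in-degree(C)=0, level(C)=2, enqueue
  process C: level=2
All levels: A:1, B:0, C:2, D:0, E:0, F:0, G:1, H:1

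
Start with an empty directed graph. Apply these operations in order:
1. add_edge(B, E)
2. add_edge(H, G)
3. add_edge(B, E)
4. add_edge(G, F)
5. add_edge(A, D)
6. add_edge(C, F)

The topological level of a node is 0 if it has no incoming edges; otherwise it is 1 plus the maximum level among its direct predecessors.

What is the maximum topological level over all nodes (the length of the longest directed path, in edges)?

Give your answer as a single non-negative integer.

Answer: 2

Derivation:
Op 1: add_edge(B, E). Edges now: 1
Op 2: add_edge(H, G). Edges now: 2
Op 3: add_edge(B, E) (duplicate, no change). Edges now: 2
Op 4: add_edge(G, F). Edges now: 3
Op 5: add_edge(A, D). Edges now: 4
Op 6: add_edge(C, F). Edges now: 5
Compute levels (Kahn BFS):
  sources (in-degree 0): A, B, C, H
  process A: level=0
    A->D: in-degree(D)=0, level(D)=1, enqueue
  process B: level=0
    B->E: in-degree(E)=0, level(E)=1, enqueue
  process C: level=0
    C->F: in-degree(F)=1, level(F)>=1
  process H: level=0
    H->G: in-degree(G)=0, level(G)=1, enqueue
  process D: level=1
  process E: level=1
  process G: level=1
    G->F: in-degree(F)=0, level(F)=2, enqueue
  process F: level=2
All levels: A:0, B:0, C:0, D:1, E:1, F:2, G:1, H:0
max level = 2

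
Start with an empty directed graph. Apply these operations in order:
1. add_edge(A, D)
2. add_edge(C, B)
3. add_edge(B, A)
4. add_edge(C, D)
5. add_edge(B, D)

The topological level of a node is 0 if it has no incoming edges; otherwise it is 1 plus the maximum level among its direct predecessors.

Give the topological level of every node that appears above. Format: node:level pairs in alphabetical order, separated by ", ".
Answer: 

Answer: A:2, B:1, C:0, D:3

Derivation:
Op 1: add_edge(A, D). Edges now: 1
Op 2: add_edge(C, B). Edges now: 2
Op 3: add_edge(B, A). Edges now: 3
Op 4: add_edge(C, D). Edges now: 4
Op 5: add_edge(B, D). Edges now: 5
Compute levels (Kahn BFS):
  sources (in-degree 0): C
  process C: level=0
    C->B: in-degree(B)=0, level(B)=1, enqueue
    C->D: in-degree(D)=2, level(D)>=1
  process B: level=1
    B->A: in-degree(A)=0, level(A)=2, enqueue
    B->D: in-degree(D)=1, level(D)>=2
  process A: level=2
    A->D: in-degree(D)=0, level(D)=3, enqueue
  process D: level=3
All levels: A:2, B:1, C:0, D:3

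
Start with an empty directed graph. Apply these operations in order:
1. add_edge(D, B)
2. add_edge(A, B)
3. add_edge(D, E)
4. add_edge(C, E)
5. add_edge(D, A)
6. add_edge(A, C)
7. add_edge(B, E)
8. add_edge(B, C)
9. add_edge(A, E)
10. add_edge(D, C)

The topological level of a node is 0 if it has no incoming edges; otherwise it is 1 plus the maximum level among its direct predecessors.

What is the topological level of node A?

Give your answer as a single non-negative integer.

Op 1: add_edge(D, B). Edges now: 1
Op 2: add_edge(A, B). Edges now: 2
Op 3: add_edge(D, E). Edges now: 3
Op 4: add_edge(C, E). Edges now: 4
Op 5: add_edge(D, A). Edges now: 5
Op 6: add_edge(A, C). Edges now: 6
Op 7: add_edge(B, E). Edges now: 7
Op 8: add_edge(B, C). Edges now: 8
Op 9: add_edge(A, E). Edges now: 9
Op 10: add_edge(D, C). Edges now: 10
Compute levels (Kahn BFS):
  sources (in-degree 0): D
  process D: level=0
    D->A: in-degree(A)=0, level(A)=1, enqueue
    D->B: in-degree(B)=1, level(B)>=1
    D->C: in-degree(C)=2, level(C)>=1
    D->E: in-degree(E)=3, level(E)>=1
  process A: level=1
    A->B: in-degree(B)=0, level(B)=2, enqueue
    A->C: in-degree(C)=1, level(C)>=2
    A->E: in-degree(E)=2, level(E)>=2
  process B: level=2
    B->C: in-degree(C)=0, level(C)=3, enqueue
    B->E: in-degree(E)=1, level(E)>=3
  process C: level=3
    C->E: in-degree(E)=0, level(E)=4, enqueue
  process E: level=4
All levels: A:1, B:2, C:3, D:0, E:4
level(A) = 1

Answer: 1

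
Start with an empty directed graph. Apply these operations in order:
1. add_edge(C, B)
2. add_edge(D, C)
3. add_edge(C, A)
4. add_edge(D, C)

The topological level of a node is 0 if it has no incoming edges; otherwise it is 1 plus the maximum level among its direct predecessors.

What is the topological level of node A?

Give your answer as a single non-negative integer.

Op 1: add_edge(C, B). Edges now: 1
Op 2: add_edge(D, C). Edges now: 2
Op 3: add_edge(C, A). Edges now: 3
Op 4: add_edge(D, C) (duplicate, no change). Edges now: 3
Compute levels (Kahn BFS):
  sources (in-degree 0): D
  process D: level=0
    D->C: in-degree(C)=0, level(C)=1, enqueue
  process C: level=1
    C->A: in-degree(A)=0, level(A)=2, enqueue
    C->B: in-degree(B)=0, level(B)=2, enqueue
  process A: level=2
  process B: level=2
All levels: A:2, B:2, C:1, D:0
level(A) = 2

Answer: 2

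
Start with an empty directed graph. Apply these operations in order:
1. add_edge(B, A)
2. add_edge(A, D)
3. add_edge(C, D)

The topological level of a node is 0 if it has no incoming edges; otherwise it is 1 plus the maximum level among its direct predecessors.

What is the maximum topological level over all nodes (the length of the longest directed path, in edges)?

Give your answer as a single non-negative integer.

Op 1: add_edge(B, A). Edges now: 1
Op 2: add_edge(A, D). Edges now: 2
Op 3: add_edge(C, D). Edges now: 3
Compute levels (Kahn BFS):
  sources (in-degree 0): B, C
  process B: level=0
    B->A: in-degree(A)=0, level(A)=1, enqueue
  process C: level=0
    C->D: in-degree(D)=1, level(D)>=1
  process A: level=1
    A->D: in-degree(D)=0, level(D)=2, enqueue
  process D: level=2
All levels: A:1, B:0, C:0, D:2
max level = 2

Answer: 2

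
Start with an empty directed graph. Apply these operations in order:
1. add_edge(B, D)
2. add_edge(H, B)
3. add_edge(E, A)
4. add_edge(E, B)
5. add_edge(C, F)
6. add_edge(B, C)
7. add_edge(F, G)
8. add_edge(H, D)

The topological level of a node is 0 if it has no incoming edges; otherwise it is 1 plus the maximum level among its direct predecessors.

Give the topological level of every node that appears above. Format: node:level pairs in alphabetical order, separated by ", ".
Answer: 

Op 1: add_edge(B, D). Edges now: 1
Op 2: add_edge(H, B). Edges now: 2
Op 3: add_edge(E, A). Edges now: 3
Op 4: add_edge(E, B). Edges now: 4
Op 5: add_edge(C, F). Edges now: 5
Op 6: add_edge(B, C). Edges now: 6
Op 7: add_edge(F, G). Edges now: 7
Op 8: add_edge(H, D). Edges now: 8
Compute levels (Kahn BFS):
  sources (in-degree 0): E, H
  process E: level=0
    E->A: in-degree(A)=0, level(A)=1, enqueue
    E->B: in-degree(B)=1, level(B)>=1
  process H: level=0
    H->B: in-degree(B)=0, level(B)=1, enqueue
    H->D: in-degree(D)=1, level(D)>=1
  process A: level=1
  process B: level=1
    B->C: in-degree(C)=0, level(C)=2, enqueue
    B->D: in-degree(D)=0, level(D)=2, enqueue
  process C: level=2
    C->F: in-degree(F)=0, level(F)=3, enqueue
  process D: level=2
  process F: level=3
    F->G: in-degree(G)=0, level(G)=4, enqueue
  process G: level=4
All levels: A:1, B:1, C:2, D:2, E:0, F:3, G:4, H:0

Answer: A:1, B:1, C:2, D:2, E:0, F:3, G:4, H:0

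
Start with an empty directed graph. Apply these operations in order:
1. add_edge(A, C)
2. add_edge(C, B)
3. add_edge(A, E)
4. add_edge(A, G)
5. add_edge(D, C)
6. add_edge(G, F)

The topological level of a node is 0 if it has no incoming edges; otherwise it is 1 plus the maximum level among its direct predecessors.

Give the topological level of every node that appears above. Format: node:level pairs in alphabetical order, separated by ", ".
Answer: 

Answer: A:0, B:2, C:1, D:0, E:1, F:2, G:1

Derivation:
Op 1: add_edge(A, C). Edges now: 1
Op 2: add_edge(C, B). Edges now: 2
Op 3: add_edge(A, E). Edges now: 3
Op 4: add_edge(A, G). Edges now: 4
Op 5: add_edge(D, C). Edges now: 5
Op 6: add_edge(G, F). Edges now: 6
Compute levels (Kahn BFS):
  sources (in-degree 0): A, D
  process A: level=0
    A->C: in-degree(C)=1, level(C)>=1
    A->E: in-degree(E)=0, level(E)=1, enqueue
    A->G: in-degree(G)=0, level(G)=1, enqueue
  process D: level=0
    D->C: in-degree(C)=0, level(C)=1, enqueue
  process E: level=1
  process G: level=1
    G->F: in-degree(F)=0, level(F)=2, enqueue
  process C: level=1
    C->B: in-degree(B)=0, level(B)=2, enqueue
  process F: level=2
  process B: level=2
All levels: A:0, B:2, C:1, D:0, E:1, F:2, G:1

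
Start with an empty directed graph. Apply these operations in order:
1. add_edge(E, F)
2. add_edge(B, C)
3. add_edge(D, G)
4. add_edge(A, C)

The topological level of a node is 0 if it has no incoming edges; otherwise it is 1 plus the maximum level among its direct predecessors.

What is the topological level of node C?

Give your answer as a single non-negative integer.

Answer: 1

Derivation:
Op 1: add_edge(E, F). Edges now: 1
Op 2: add_edge(B, C). Edges now: 2
Op 3: add_edge(D, G). Edges now: 3
Op 4: add_edge(A, C). Edges now: 4
Compute levels (Kahn BFS):
  sources (in-degree 0): A, B, D, E
  process A: level=0
    A->C: in-degree(C)=1, level(C)>=1
  process B: level=0
    B->C: in-degree(C)=0, level(C)=1, enqueue
  process D: level=0
    D->G: in-degree(G)=0, level(G)=1, enqueue
  process E: level=0
    E->F: in-degree(F)=0, level(F)=1, enqueue
  process C: level=1
  process G: level=1
  process F: level=1
All levels: A:0, B:0, C:1, D:0, E:0, F:1, G:1
level(C) = 1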